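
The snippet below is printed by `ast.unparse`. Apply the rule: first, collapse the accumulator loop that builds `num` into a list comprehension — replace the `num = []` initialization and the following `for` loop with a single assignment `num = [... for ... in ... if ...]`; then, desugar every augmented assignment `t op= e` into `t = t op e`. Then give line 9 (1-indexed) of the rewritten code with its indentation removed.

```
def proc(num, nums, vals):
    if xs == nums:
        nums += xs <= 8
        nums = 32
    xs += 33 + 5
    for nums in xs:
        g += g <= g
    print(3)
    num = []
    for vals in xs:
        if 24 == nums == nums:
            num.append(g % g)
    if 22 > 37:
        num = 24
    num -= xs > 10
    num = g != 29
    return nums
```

Transformed code:
def proc(num, nums, vals):
    if xs == nums:
        nums = nums + (xs <= 8)
        nums = 32
    xs = xs + (33 + 5)
    for nums in xs:
        g = g + (g <= g)
    print(3)
    num = [g % g for vals in xs if 24 == nums == nums]
    if 22 > 37:
        num = 24
    num = num - (xs > 10)
    num = g != 29
    return nums

num = [g % g for vals in xs if 24 == nums == nums]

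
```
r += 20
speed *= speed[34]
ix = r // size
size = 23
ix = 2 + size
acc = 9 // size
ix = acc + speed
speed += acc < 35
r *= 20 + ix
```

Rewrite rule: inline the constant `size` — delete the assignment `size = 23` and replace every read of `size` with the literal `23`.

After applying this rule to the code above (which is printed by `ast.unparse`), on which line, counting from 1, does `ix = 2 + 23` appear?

Transformed code:
r += 20
speed *= speed[34]
ix = r // 23
ix = 2 + 23
acc = 9 // 23
ix = acc + speed
speed += acc < 35
r *= 20 + ix

4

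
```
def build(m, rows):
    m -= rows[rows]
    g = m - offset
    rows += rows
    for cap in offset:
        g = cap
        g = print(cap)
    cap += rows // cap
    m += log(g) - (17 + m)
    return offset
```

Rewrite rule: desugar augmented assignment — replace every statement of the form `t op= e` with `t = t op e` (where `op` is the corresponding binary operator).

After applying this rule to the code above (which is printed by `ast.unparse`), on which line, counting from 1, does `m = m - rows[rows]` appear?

Transformed code:
def build(m, rows):
    m = m - rows[rows]
    g = m - offset
    rows = rows + rows
    for cap in offset:
        g = cap
        g = print(cap)
    cap = cap + rows // cap
    m = m + (log(g) - (17 + m))
    return offset

2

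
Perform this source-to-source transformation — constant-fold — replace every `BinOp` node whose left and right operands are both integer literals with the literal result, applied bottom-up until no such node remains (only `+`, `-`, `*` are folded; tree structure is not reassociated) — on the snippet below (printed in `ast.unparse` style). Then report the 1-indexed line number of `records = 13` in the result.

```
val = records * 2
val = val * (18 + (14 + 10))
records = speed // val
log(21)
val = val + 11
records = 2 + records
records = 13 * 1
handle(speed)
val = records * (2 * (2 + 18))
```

Transformed code:
val = records * 2
val = val * 42
records = speed // val
log(21)
val = val + 11
records = 2 + records
records = 13
handle(speed)
val = records * 40

7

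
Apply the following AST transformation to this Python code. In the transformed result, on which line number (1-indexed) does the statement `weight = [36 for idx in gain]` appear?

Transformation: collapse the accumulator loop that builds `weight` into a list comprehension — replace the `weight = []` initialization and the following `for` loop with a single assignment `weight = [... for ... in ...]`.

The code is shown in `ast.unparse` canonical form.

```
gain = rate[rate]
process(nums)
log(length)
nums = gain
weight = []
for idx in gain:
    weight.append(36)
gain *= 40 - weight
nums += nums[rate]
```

Transformed code:
gain = rate[rate]
process(nums)
log(length)
nums = gain
weight = [36 for idx in gain]
gain *= 40 - weight
nums += nums[rate]

5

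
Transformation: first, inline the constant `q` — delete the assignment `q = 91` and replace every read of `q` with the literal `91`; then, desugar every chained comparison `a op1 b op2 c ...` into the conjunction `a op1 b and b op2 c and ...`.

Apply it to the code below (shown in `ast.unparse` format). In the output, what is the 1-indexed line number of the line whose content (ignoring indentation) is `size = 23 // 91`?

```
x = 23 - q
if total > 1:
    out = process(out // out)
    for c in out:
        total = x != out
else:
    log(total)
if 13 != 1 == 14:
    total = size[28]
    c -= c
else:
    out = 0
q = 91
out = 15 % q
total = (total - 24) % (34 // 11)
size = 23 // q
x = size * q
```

15

Transformed code:
x = 23 - 91
if total > 1:
    out = process(out // out)
    for c in out:
        total = x != out
else:
    log(total)
if 13 != 1 and 1 == 14:
    total = size[28]
    c -= c
else:
    out = 0
out = 15 % 91
total = (total - 24) % (34 // 11)
size = 23 // 91
x = size * 91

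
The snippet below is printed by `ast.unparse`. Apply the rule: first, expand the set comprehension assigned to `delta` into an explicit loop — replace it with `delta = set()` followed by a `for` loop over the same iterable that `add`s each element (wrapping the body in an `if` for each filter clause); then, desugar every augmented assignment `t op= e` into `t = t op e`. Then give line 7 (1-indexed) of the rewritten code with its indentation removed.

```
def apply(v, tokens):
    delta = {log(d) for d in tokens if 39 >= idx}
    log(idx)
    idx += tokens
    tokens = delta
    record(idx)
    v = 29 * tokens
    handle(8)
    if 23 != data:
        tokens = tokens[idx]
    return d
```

Transformed code:
def apply(v, tokens):
    delta = set()
    for d in tokens:
        if 39 >= idx:
            delta.add(log(d))
    log(idx)
    idx = idx + tokens
    tokens = delta
    record(idx)
    v = 29 * tokens
    handle(8)
    if 23 != data:
        tokens = tokens[idx]
    return d

idx = idx + tokens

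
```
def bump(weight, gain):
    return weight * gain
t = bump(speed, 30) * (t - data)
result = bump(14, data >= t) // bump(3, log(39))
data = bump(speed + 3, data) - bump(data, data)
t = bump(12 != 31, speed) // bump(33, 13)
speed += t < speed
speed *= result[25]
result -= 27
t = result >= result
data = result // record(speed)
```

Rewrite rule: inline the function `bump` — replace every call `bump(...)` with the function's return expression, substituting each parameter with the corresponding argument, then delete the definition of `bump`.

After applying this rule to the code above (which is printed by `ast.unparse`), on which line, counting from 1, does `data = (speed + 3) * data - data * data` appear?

3

Transformed code:
t = speed * 30 * (t - data)
result = 14 * (data >= t) // (3 * log(39))
data = (speed + 3) * data - data * data
t = (12 != 31) * speed // (33 * 13)
speed += t < speed
speed *= result[25]
result -= 27
t = result >= result
data = result // record(speed)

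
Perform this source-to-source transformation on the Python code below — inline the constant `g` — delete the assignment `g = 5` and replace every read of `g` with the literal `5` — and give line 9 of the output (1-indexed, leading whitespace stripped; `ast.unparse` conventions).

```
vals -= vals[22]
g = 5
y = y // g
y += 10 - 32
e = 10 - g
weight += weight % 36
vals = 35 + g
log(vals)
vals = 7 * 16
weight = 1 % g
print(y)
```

Transformed code:
vals -= vals[22]
y = y // 5
y += 10 - 32
e = 10 - 5
weight += weight % 36
vals = 35 + 5
log(vals)
vals = 7 * 16
weight = 1 % 5
print(y)

weight = 1 % 5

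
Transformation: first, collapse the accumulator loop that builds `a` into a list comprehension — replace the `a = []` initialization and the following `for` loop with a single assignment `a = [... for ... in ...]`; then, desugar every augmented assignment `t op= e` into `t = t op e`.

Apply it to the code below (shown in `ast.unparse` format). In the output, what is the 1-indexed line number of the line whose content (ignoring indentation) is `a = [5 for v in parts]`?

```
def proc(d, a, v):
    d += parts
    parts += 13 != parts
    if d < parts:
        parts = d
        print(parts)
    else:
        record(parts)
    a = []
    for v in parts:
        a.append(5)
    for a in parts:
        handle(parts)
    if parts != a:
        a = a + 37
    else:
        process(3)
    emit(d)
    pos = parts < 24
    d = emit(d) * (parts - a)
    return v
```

Transformed code:
def proc(d, a, v):
    d = d + parts
    parts = parts + (13 != parts)
    if d < parts:
        parts = d
        print(parts)
    else:
        record(parts)
    a = [5 for v in parts]
    for a in parts:
        handle(parts)
    if parts != a:
        a = a + 37
    else:
        process(3)
    emit(d)
    pos = parts < 24
    d = emit(d) * (parts - a)
    return v

9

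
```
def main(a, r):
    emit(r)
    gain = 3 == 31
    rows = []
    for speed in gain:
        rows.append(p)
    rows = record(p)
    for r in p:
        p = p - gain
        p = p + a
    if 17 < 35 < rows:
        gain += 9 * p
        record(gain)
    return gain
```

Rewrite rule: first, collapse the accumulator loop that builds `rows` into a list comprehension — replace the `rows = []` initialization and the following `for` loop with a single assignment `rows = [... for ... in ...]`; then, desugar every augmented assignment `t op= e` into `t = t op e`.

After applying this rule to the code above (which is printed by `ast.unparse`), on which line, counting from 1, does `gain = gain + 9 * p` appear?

10

Transformed code:
def main(a, r):
    emit(r)
    gain = 3 == 31
    rows = [p for speed in gain]
    rows = record(p)
    for r in p:
        p = p - gain
        p = p + a
    if 17 < 35 < rows:
        gain = gain + 9 * p
        record(gain)
    return gain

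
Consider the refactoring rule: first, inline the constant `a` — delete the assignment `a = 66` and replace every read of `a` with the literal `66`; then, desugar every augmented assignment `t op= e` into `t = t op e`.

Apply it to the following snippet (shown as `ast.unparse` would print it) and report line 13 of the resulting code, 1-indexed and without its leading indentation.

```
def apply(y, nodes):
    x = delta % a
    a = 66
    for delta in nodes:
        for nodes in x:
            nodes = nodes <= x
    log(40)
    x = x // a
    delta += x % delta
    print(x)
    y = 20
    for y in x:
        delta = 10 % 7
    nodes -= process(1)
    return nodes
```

nodes = nodes - process(1)

Transformed code:
def apply(y, nodes):
    x = delta % 66
    for delta in nodes:
        for nodes in x:
            nodes = nodes <= x
    log(40)
    x = x // 66
    delta = delta + x % delta
    print(x)
    y = 20
    for y in x:
        delta = 10 % 7
    nodes = nodes - process(1)
    return nodes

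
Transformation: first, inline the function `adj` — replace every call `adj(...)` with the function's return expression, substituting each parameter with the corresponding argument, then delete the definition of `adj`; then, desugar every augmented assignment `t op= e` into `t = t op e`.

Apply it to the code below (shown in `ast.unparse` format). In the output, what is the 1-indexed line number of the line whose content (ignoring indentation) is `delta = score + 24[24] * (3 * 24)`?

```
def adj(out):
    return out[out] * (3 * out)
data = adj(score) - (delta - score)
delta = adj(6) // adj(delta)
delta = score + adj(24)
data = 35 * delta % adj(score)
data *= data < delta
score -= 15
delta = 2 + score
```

Transformed code:
data = score[score] * (3 * score) - (delta - score)
delta = 6[6] * (3 * 6) // (delta[delta] * (3 * delta))
delta = score + 24[24] * (3 * 24)
data = 35 * delta % (score[score] * (3 * score))
data = data * (data < delta)
score = score - 15
delta = 2 + score

3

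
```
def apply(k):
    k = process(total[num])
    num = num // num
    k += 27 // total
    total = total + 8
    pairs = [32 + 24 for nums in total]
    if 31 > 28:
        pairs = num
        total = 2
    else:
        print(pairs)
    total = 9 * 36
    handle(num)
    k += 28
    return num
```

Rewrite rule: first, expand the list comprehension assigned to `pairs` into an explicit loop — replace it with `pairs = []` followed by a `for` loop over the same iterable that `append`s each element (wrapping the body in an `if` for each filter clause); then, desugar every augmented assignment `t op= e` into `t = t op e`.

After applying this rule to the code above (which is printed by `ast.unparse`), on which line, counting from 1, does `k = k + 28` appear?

Transformed code:
def apply(k):
    k = process(total[num])
    num = num // num
    k = k + 27 // total
    total = total + 8
    pairs = []
    for nums in total:
        pairs.append(32 + 24)
    if 31 > 28:
        pairs = num
        total = 2
    else:
        print(pairs)
    total = 9 * 36
    handle(num)
    k = k + 28
    return num

16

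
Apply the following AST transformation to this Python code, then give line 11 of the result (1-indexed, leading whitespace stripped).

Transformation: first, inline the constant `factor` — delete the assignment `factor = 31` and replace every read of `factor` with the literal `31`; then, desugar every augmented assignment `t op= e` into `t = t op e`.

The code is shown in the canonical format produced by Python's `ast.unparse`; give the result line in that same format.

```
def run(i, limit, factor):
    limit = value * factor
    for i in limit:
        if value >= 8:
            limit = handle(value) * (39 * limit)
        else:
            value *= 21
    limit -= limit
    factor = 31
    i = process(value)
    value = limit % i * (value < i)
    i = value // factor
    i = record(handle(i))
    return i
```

i = value // 31

Transformed code:
def run(i, limit, factor):
    limit = value * 31
    for i in limit:
        if value >= 8:
            limit = handle(value) * (39 * limit)
        else:
            value = value * 21
    limit = limit - limit
    i = process(value)
    value = limit % i * (value < i)
    i = value // 31
    i = record(handle(i))
    return i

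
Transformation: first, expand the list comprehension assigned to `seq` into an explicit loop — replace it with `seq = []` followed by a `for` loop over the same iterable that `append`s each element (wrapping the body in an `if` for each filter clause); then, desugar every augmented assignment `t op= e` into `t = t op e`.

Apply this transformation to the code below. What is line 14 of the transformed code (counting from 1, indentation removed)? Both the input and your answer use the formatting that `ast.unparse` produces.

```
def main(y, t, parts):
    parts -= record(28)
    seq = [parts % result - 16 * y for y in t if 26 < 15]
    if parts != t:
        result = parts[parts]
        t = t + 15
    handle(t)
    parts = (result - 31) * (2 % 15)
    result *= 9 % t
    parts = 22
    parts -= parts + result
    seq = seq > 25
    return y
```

Transformed code:
def main(y, t, parts):
    parts = parts - record(28)
    seq = []
    for y in t:
        if 26 < 15:
            seq.append(parts % result - 16 * y)
    if parts != t:
        result = parts[parts]
        t = t + 15
    handle(t)
    parts = (result - 31) * (2 % 15)
    result = result * (9 % t)
    parts = 22
    parts = parts - (parts + result)
    seq = seq > 25
    return y

parts = parts - (parts + result)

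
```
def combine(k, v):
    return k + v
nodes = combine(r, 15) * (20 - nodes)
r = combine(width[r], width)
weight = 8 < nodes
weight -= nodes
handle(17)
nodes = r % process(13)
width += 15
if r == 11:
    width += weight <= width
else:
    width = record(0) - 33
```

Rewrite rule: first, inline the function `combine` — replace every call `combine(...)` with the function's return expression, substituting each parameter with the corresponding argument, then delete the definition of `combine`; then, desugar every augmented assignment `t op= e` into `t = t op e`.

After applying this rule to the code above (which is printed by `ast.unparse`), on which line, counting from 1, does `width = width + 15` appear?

7

Transformed code:
nodes = (r + 15) * (20 - nodes)
r = width[r] + width
weight = 8 < nodes
weight = weight - nodes
handle(17)
nodes = r % process(13)
width = width + 15
if r == 11:
    width = width + (weight <= width)
else:
    width = record(0) - 33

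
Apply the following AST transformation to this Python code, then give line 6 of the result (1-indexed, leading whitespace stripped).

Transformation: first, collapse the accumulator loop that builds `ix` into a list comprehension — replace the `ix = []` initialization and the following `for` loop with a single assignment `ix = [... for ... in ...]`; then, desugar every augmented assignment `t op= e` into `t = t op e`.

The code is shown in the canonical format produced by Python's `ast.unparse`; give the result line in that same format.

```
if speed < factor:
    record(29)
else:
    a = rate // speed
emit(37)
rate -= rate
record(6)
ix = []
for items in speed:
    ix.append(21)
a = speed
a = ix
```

rate = rate - rate

Transformed code:
if speed < factor:
    record(29)
else:
    a = rate // speed
emit(37)
rate = rate - rate
record(6)
ix = [21 for items in speed]
a = speed
a = ix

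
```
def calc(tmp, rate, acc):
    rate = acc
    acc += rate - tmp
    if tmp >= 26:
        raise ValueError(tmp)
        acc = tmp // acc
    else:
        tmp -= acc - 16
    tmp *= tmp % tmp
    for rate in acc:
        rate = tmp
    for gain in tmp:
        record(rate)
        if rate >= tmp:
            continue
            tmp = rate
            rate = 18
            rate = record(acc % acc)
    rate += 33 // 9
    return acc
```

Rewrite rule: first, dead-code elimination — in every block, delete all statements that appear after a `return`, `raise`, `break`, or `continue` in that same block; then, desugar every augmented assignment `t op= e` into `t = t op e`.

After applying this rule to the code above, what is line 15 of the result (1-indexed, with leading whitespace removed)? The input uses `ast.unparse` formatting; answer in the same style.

Transformed code:
def calc(tmp, rate, acc):
    rate = acc
    acc = acc + (rate - tmp)
    if tmp >= 26:
        raise ValueError(tmp)
    else:
        tmp = tmp - (acc - 16)
    tmp = tmp * (tmp % tmp)
    for rate in acc:
        rate = tmp
    for gain in tmp:
        record(rate)
        if rate >= tmp:
            continue
    rate = rate + 33 // 9
    return acc

rate = rate + 33 // 9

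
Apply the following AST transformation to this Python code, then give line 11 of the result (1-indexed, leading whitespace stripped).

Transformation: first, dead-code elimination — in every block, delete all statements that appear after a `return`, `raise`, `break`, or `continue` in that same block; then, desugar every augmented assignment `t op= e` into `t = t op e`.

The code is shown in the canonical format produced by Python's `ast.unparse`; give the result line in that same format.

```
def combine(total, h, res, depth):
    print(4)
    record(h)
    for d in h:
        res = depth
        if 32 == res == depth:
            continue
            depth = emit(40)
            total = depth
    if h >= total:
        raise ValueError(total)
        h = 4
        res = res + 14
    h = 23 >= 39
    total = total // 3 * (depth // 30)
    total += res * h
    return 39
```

total = total // 3 * (depth // 30)

Transformed code:
def combine(total, h, res, depth):
    print(4)
    record(h)
    for d in h:
        res = depth
        if 32 == res == depth:
            continue
    if h >= total:
        raise ValueError(total)
    h = 23 >= 39
    total = total // 3 * (depth // 30)
    total = total + res * h
    return 39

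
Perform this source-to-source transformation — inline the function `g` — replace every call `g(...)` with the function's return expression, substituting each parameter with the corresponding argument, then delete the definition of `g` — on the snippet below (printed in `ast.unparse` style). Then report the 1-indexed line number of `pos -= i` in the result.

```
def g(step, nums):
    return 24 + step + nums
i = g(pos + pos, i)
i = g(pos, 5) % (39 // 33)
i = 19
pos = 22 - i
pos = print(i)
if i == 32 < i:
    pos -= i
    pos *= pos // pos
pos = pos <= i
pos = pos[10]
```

7

Transformed code:
i = 24 + (pos + pos) + i
i = (24 + pos + 5) % (39 // 33)
i = 19
pos = 22 - i
pos = print(i)
if i == 32 < i:
    pos -= i
    pos *= pos // pos
pos = pos <= i
pos = pos[10]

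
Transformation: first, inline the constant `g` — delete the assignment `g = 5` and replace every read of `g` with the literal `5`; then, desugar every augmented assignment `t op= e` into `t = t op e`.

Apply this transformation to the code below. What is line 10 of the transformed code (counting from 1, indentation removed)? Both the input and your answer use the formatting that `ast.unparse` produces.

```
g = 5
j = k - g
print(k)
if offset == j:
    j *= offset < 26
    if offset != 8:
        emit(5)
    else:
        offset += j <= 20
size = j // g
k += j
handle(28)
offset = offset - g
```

k = k + j

Transformed code:
j = k - 5
print(k)
if offset == j:
    j = j * (offset < 26)
    if offset != 8:
        emit(5)
    else:
        offset = offset + (j <= 20)
size = j // 5
k = k + j
handle(28)
offset = offset - 5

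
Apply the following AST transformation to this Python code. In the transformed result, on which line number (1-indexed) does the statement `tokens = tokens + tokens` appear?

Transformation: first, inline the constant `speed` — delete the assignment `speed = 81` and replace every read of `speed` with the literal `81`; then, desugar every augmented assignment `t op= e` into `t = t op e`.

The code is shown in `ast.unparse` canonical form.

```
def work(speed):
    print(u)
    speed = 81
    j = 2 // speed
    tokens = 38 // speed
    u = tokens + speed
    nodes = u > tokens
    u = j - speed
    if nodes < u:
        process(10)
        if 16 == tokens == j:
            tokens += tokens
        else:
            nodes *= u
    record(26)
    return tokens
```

Transformed code:
def work(speed):
    print(u)
    j = 2 // 81
    tokens = 38 // 81
    u = tokens + 81
    nodes = u > tokens
    u = j - 81
    if nodes < u:
        process(10)
        if 16 == tokens == j:
            tokens = tokens + tokens
        else:
            nodes = nodes * u
    record(26)
    return tokens

11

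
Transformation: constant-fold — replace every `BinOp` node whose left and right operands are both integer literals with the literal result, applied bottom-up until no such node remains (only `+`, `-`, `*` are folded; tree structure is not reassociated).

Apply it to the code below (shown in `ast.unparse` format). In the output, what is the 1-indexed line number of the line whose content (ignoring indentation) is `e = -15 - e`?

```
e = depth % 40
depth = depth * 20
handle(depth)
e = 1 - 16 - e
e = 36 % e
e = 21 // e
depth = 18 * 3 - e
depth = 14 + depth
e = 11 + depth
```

Transformed code:
e = depth % 40
depth = depth * 20
handle(depth)
e = -15 - e
e = 36 % e
e = 21 // e
depth = 54 - e
depth = 14 + depth
e = 11 + depth

4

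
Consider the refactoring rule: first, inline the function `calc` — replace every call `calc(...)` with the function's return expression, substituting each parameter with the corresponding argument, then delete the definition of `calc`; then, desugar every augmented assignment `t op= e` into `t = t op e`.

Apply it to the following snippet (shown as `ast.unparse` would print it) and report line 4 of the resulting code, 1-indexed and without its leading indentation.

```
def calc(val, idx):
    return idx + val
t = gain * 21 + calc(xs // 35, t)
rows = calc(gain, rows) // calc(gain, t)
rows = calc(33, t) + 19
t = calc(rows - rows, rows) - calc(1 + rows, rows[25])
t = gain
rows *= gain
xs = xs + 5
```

Transformed code:
t = gain * 21 + (t + xs // 35)
rows = (rows + gain) // (t + gain)
rows = t + 33 + 19
t = rows + (rows - rows) - (rows[25] + (1 + rows))
t = gain
rows = rows * gain
xs = xs + 5

t = rows + (rows - rows) - (rows[25] + (1 + rows))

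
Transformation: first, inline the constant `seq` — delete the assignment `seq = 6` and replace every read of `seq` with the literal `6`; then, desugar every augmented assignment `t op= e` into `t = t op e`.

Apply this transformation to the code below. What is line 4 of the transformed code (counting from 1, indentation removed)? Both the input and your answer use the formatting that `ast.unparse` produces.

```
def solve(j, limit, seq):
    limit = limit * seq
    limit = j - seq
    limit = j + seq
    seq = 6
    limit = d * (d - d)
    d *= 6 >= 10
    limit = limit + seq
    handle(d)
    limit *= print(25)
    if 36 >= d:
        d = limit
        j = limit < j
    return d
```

Transformed code:
def solve(j, limit, seq):
    limit = limit * 6
    limit = j - 6
    limit = j + 6
    limit = d * (d - d)
    d = d * (6 >= 10)
    limit = limit + 6
    handle(d)
    limit = limit * print(25)
    if 36 >= d:
        d = limit
        j = limit < j
    return d

limit = j + 6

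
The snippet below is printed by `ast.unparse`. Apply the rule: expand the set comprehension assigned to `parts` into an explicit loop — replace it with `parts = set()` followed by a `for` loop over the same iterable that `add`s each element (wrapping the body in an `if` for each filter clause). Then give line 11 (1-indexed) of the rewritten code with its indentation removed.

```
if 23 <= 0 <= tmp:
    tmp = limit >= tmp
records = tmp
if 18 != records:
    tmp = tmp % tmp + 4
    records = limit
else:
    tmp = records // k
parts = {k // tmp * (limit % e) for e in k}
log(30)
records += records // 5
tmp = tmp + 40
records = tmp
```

Transformed code:
if 23 <= 0 <= tmp:
    tmp = limit >= tmp
records = tmp
if 18 != records:
    tmp = tmp % tmp + 4
    records = limit
else:
    tmp = records // k
parts = set()
for e in k:
    parts.add(k // tmp * (limit % e))
log(30)
records += records // 5
tmp = tmp + 40
records = tmp

parts.add(k // tmp * (limit % e))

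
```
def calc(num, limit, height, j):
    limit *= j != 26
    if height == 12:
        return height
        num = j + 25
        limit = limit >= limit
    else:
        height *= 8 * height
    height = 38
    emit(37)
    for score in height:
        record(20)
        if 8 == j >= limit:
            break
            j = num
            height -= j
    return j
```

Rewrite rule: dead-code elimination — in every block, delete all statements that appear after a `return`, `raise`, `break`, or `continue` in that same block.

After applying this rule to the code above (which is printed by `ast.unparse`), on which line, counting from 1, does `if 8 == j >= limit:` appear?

Transformed code:
def calc(num, limit, height, j):
    limit *= j != 26
    if height == 12:
        return height
    else:
        height *= 8 * height
    height = 38
    emit(37)
    for score in height:
        record(20)
        if 8 == j >= limit:
            break
    return j

11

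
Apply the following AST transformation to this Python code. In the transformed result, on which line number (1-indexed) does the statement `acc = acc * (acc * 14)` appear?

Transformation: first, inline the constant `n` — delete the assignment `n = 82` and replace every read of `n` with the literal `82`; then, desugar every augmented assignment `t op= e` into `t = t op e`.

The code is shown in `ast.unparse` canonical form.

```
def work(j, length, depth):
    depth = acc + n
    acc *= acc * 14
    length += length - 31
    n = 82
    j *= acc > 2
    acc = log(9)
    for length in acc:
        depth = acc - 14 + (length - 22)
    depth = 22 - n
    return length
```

Transformed code:
def work(j, length, depth):
    depth = acc + 82
    acc = acc * (acc * 14)
    length = length + (length - 31)
    j = j * (acc > 2)
    acc = log(9)
    for length in acc:
        depth = acc - 14 + (length - 22)
    depth = 22 - 82
    return length

3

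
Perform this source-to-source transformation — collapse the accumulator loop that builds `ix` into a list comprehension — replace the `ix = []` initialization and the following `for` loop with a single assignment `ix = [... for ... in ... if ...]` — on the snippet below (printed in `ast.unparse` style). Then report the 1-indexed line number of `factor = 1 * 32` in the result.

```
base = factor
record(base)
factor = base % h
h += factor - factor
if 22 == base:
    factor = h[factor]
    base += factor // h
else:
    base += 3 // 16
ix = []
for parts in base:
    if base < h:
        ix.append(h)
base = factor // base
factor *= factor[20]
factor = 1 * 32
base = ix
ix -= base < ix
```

Transformed code:
base = factor
record(base)
factor = base % h
h += factor - factor
if 22 == base:
    factor = h[factor]
    base += factor // h
else:
    base += 3 // 16
ix = [h for parts in base if base < h]
base = factor // base
factor *= factor[20]
factor = 1 * 32
base = ix
ix -= base < ix

13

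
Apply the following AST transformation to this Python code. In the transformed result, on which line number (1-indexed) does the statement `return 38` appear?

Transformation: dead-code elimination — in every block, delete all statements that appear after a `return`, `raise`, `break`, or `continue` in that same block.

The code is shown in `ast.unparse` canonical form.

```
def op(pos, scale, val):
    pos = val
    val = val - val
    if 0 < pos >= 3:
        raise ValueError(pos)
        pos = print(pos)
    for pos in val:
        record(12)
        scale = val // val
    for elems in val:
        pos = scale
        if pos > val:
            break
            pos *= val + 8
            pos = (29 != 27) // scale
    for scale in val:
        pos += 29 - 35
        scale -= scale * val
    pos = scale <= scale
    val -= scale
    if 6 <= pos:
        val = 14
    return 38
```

20

Transformed code:
def op(pos, scale, val):
    pos = val
    val = val - val
    if 0 < pos >= 3:
        raise ValueError(pos)
    for pos in val:
        record(12)
        scale = val // val
    for elems in val:
        pos = scale
        if pos > val:
            break
    for scale in val:
        pos += 29 - 35
        scale -= scale * val
    pos = scale <= scale
    val -= scale
    if 6 <= pos:
        val = 14
    return 38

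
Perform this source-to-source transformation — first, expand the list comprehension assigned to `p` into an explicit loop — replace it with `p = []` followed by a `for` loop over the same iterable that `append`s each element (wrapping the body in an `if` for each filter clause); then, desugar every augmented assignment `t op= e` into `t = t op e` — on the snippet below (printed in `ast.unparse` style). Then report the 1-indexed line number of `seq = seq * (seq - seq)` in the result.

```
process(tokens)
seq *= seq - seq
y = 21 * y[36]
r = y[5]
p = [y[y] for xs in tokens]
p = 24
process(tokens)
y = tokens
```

2

Transformed code:
process(tokens)
seq = seq * (seq - seq)
y = 21 * y[36]
r = y[5]
p = []
for xs in tokens:
    p.append(y[y])
p = 24
process(tokens)
y = tokens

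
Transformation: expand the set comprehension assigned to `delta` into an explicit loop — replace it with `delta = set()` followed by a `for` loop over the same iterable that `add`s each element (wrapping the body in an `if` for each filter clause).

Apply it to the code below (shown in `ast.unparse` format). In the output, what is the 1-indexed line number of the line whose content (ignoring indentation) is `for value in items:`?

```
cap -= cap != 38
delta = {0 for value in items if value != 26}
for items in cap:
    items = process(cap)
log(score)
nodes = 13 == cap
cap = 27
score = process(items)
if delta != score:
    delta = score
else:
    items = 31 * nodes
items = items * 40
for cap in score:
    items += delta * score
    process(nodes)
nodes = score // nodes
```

3

Transformed code:
cap -= cap != 38
delta = set()
for value in items:
    if value != 26:
        delta.add(0)
for items in cap:
    items = process(cap)
log(score)
nodes = 13 == cap
cap = 27
score = process(items)
if delta != score:
    delta = score
else:
    items = 31 * nodes
items = items * 40
for cap in score:
    items += delta * score
    process(nodes)
nodes = score // nodes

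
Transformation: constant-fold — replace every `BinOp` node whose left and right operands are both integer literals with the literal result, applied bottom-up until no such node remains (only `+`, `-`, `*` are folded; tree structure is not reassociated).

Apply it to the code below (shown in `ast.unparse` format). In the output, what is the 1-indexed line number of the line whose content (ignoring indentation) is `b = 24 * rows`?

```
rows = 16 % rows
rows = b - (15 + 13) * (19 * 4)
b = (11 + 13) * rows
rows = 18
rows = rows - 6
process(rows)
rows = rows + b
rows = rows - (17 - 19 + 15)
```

3

Transformed code:
rows = 16 % rows
rows = b - 2128
b = 24 * rows
rows = 18
rows = rows - 6
process(rows)
rows = rows + b
rows = rows - 13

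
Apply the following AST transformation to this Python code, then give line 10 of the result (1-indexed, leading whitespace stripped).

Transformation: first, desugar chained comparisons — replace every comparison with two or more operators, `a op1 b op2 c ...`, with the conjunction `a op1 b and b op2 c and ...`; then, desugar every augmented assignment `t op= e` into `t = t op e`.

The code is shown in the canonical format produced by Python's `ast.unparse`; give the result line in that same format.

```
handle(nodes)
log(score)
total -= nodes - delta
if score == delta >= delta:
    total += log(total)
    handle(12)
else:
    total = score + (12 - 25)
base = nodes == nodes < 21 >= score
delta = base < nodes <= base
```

delta = base < nodes and nodes <= base

Transformed code:
handle(nodes)
log(score)
total = total - (nodes - delta)
if score == delta and delta >= delta:
    total = total + log(total)
    handle(12)
else:
    total = score + (12 - 25)
base = nodes == nodes and nodes < 21 and (21 >= score)
delta = base < nodes and nodes <= base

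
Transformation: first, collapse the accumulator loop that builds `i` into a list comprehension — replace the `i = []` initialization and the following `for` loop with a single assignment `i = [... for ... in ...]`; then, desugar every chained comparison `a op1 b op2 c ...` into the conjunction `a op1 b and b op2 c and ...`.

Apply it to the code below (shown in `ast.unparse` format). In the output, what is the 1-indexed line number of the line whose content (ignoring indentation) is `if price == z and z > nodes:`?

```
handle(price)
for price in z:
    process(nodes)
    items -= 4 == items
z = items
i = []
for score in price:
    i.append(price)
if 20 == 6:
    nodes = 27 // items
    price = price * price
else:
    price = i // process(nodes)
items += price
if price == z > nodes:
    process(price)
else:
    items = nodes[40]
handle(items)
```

Transformed code:
handle(price)
for price in z:
    process(nodes)
    items -= 4 == items
z = items
i = [price for score in price]
if 20 == 6:
    nodes = 27 // items
    price = price * price
else:
    price = i // process(nodes)
items += price
if price == z and z > nodes:
    process(price)
else:
    items = nodes[40]
handle(items)

13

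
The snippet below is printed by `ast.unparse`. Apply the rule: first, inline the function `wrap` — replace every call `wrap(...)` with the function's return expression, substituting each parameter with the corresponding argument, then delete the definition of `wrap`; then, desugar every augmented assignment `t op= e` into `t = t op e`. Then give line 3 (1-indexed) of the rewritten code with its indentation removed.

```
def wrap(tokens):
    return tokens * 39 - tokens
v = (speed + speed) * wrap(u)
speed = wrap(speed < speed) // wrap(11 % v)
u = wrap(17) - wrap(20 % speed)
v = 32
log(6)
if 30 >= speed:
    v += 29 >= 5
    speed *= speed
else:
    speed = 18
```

u = 17 * 39 - 17 - (20 % speed * 39 - 20 % speed)

Transformed code:
v = (speed + speed) * (u * 39 - u)
speed = ((speed < speed) * 39 - (speed < speed)) // (11 % v * 39 - 11 % v)
u = 17 * 39 - 17 - (20 % speed * 39 - 20 % speed)
v = 32
log(6)
if 30 >= speed:
    v = v + (29 >= 5)
    speed = speed * speed
else:
    speed = 18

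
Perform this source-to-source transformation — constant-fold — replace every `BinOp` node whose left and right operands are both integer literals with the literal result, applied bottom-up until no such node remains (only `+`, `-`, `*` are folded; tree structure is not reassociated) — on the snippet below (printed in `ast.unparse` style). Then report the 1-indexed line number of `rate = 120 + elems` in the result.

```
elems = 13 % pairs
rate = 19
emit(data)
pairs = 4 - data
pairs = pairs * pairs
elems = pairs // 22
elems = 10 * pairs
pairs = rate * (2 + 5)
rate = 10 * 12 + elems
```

9

Transformed code:
elems = 13 % pairs
rate = 19
emit(data)
pairs = 4 - data
pairs = pairs * pairs
elems = pairs // 22
elems = 10 * pairs
pairs = rate * 7
rate = 120 + elems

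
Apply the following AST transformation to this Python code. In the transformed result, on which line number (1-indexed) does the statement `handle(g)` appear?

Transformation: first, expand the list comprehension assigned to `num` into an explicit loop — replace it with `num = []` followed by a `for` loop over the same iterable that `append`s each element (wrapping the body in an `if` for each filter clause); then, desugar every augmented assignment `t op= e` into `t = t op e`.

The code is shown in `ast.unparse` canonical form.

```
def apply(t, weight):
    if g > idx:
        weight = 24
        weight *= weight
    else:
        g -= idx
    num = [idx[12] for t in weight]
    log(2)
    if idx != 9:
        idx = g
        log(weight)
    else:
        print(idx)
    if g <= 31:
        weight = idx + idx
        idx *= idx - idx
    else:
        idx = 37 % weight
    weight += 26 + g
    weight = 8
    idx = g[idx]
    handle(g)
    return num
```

24

Transformed code:
def apply(t, weight):
    if g > idx:
        weight = 24
        weight = weight * weight
    else:
        g = g - idx
    num = []
    for t in weight:
        num.append(idx[12])
    log(2)
    if idx != 9:
        idx = g
        log(weight)
    else:
        print(idx)
    if g <= 31:
        weight = idx + idx
        idx = idx * (idx - idx)
    else:
        idx = 37 % weight
    weight = weight + (26 + g)
    weight = 8
    idx = g[idx]
    handle(g)
    return num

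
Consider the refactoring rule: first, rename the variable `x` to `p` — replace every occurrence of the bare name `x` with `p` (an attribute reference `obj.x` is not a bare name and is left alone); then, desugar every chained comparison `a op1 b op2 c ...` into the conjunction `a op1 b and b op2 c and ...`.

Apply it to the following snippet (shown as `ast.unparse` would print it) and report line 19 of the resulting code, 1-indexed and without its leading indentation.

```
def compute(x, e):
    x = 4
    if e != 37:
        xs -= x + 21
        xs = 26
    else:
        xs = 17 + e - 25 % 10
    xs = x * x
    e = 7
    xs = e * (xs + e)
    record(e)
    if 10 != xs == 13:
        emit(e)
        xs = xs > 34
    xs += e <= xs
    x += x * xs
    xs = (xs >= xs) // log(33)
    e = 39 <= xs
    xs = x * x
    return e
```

xs = p * p

Transformed code:
def compute(p, e):
    p = 4
    if e != 37:
        xs -= p + 21
        xs = 26
    else:
        xs = 17 + e - 25 % 10
    xs = p * p
    e = 7
    xs = e * (xs + e)
    record(e)
    if 10 != xs and xs == 13:
        emit(e)
        xs = xs > 34
    xs += e <= xs
    p += p * xs
    xs = (xs >= xs) // log(33)
    e = 39 <= xs
    xs = p * p
    return e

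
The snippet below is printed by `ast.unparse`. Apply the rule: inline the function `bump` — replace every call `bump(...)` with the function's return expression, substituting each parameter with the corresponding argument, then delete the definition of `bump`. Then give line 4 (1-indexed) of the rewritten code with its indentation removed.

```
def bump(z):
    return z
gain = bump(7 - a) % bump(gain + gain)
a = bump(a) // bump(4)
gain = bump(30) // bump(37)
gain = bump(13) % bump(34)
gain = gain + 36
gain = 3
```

gain = 13 % 34

Transformed code:
gain = (7 - a) % (gain + gain)
a = a // 4
gain = 30 // 37
gain = 13 % 34
gain = gain + 36
gain = 3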